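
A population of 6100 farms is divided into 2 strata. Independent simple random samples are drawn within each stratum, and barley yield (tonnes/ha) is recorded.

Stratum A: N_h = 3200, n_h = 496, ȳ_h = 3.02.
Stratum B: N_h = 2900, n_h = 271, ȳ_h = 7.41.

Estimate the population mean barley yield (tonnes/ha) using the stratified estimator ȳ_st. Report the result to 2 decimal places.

N = Σ N_h = 6100. Stratum weights W_h = N_h/N.
ȳ_st = (3200·3.02 + 2900·7.41) / 6100 = 5.1070

ȳ_st ≈ 5.11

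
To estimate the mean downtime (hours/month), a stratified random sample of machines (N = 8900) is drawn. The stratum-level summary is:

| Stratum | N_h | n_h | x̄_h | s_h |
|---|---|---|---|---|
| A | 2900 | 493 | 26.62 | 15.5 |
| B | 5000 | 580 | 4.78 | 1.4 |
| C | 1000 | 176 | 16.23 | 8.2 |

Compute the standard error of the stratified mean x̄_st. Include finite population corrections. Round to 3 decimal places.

V̂(x̄_st) = Σ W_h² (1 − n_h/N_h) s_h²/n_h, with W_h = N_h/N and N = 8900:
  stratum A: (2900/8900)²·(1 − 493/2900)·15.5²/493 = 0.0429448
  stratum B: (5000/8900)²·(1 − 580/5000)·1.4²/580 = 0.000942845
  stratum C: (1000/8900)²·(1 − 176/1000)·8.2²/176 = 0.00397431
V̂(x̄_st) = 0.047862
SE(x̄_st) = √0.047862 = 0.218774

SE(x̄_st) ≈ 0.219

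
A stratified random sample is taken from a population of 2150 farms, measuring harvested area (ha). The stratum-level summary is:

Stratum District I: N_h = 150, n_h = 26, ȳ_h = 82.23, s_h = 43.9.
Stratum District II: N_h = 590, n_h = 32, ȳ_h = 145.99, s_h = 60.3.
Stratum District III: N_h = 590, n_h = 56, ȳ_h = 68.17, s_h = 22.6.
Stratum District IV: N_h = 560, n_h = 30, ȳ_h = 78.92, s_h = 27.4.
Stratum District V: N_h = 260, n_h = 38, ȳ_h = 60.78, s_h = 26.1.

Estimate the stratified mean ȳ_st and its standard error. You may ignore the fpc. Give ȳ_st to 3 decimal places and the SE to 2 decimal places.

ȳ_st ≈ 92.413, SE ≈ 3.40

ȳ_st = Σ W_h ȳ_h = (150·82.23 + 590·145.99 + 590·68.17 + 560·78.92 + 260·60.78)/2150 = 92.41251
V̂(ȳ_st) = Σ W_h² s_h²/n_h, with W_h = N_h/N and N = 2150:
  stratum District I: (150/2150)²·43.9²/26 = 0.360796
  stratum District II: (590/2150)²·60.3²/32 = 8.55681
  stratum District III: (590/2150)²·22.6²/56 = 0.686841
  stratum District IV: (560/2150)²·27.4²/30 = 1.69777
  stratum District V: (260/2150)²·26.1²/38 = 0.26216
V̂(ȳ_st) = 11.5644
SE(ȳ_st) = √11.5644 = 3.40064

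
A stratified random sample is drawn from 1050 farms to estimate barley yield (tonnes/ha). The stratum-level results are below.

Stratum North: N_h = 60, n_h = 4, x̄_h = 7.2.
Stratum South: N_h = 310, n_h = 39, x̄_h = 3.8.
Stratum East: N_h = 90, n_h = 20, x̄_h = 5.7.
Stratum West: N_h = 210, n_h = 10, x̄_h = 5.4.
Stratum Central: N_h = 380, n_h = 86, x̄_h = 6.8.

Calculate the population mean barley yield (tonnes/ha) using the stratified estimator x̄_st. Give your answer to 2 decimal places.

x̄_st ≈ 5.56

N = Σ N_h = 1050. Stratum weights W_h = N_h/N.
x̄_st = (60·7.2 + 310·3.8 + 90·5.7 + 210·5.4 + 380·6.8) / 1050 = 5.5629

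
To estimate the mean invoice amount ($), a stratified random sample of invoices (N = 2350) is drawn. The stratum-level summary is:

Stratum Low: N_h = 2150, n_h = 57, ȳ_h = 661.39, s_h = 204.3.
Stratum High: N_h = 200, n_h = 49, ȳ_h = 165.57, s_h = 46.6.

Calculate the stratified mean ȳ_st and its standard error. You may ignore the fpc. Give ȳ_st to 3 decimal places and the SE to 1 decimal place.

ȳ_st ≈ 619.193, SE ≈ 24.8

ȳ_st = Σ W_h ȳ_h = (2150·661.39 + 200·165.57)/2350 = 619.19255
V̂(ȳ_st) = Σ W_h² s_h²/n_h, with W_h = N_h/N and N = 2350:
  stratum Low: (2150/2350)²·204.3²/57 = 612.919
  stratum High: (200/2350)²·46.6²/49 = 0.320996
V̂(ȳ_st) = 613.24
SE(ȳ_st) = √613.24 = 24.7637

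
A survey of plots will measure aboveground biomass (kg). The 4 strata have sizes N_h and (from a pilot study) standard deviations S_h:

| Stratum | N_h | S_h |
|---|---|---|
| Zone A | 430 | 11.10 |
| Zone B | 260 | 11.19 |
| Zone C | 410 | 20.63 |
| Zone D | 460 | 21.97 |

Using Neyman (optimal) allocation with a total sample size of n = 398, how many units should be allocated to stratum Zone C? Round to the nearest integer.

Neyman allocation: n_h = n · N_h S_h / Σ N_i S_i, with n = 398.
  stratum Zone A: N_h·S_h = 430·11.10 = 4773.00
  stratum Zone B: N_h·S_h = 260·11.19 = 2909.40
  stratum Zone C: N_h·S_h = 410·20.63 = 8458.30
  stratum Zone D: N_h·S_h = 460·21.97 = 10106.20
Σ N_h S_h = 26246.90
n for stratum Zone C = 398·8458.30/26246.90 = 128.259 → 128

128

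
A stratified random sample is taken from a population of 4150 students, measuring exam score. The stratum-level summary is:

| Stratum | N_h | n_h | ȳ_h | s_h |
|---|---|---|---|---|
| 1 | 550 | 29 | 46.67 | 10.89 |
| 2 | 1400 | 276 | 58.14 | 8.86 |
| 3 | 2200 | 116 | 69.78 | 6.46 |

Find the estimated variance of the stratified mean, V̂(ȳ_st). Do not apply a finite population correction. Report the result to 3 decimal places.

V̂(ȳ_st) ≈ 0.205

V̂(ȳ_st) = Σ W_h² s_h²/n_h, with W_h = N_h/N and N = 4150:
  stratum 1: (550/4150)²·10.89²/29 = 0.0718269
  stratum 2: (1400/4150)²·8.86²/276 = 0.0323682
  stratum 3: (2200/4150)²·6.46²/116 = 0.101101
V̂(ȳ_st) = 0.205296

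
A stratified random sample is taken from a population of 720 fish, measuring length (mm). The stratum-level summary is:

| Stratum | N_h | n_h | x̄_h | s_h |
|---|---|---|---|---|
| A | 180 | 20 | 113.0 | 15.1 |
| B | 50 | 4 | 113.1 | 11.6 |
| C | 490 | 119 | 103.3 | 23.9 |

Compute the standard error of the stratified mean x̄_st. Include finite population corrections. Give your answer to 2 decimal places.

SE(x̄_st) ≈ 1.57

V̂(x̄_st) = Σ W_h² (1 − n_h/N_h) s_h²/n_h, with W_h = N_h/N and N = 720:
  stratum A: (180/720)²·(1 − 20/180)·15.1²/20 = 0.633361
  stratum B: (50/720)²·(1 − 4/50)·11.6²/4 = 0.149252
  stratum C: (490/720)²·(1 − 119/490)·23.9²/119 = 1.68327
V̂(x̄_st) = 2.46588
SE(x̄_st) = √2.46588 = 1.57031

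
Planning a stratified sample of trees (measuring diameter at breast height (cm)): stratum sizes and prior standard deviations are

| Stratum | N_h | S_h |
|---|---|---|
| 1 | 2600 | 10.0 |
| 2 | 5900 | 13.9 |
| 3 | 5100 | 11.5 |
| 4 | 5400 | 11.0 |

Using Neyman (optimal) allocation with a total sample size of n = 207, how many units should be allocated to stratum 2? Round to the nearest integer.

75

Neyman allocation: n_h = n · N_h S_h / Σ N_i S_i, with n = 207.
  stratum 1: N_h·S_h = 2600·10.0 = 26000.00
  stratum 2: N_h·S_h = 5900·13.9 = 82010.00
  stratum 3: N_h·S_h = 5100·11.5 = 58650.00
  stratum 4: N_h·S_h = 5400·11.0 = 59400.00
Σ N_h S_h = 226060.00
n for stratum 2 = 207·82010.00/226060.00 = 75.095 → 75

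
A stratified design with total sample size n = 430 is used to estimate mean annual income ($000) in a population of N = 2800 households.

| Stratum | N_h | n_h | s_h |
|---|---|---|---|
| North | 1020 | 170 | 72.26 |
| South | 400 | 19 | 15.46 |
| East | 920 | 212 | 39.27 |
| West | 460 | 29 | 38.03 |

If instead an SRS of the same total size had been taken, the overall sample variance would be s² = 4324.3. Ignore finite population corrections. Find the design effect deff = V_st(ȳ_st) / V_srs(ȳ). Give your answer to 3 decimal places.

V̂(ȳ_st) = Σ W_h² s_h²/n_h, with W_h = N_h/N and N = 2800:
  stratum North: (1020/2800)²·72.26²/170 = 4.07597
  stratum South: (400/2800)²·15.46²/19 = 0.256726
  stratum East: (920/2800)²·39.27²/212 = 0.785318
  stratum West: (460/2800)²·38.03²/29 = 1.34603
V_st = 6.46404
V_srs = s²/n = 4324.3/430 = 10.0565
deff = V_st / V_srs = 6.46404/10.0565 = 0.6428

deff ≈ 0.643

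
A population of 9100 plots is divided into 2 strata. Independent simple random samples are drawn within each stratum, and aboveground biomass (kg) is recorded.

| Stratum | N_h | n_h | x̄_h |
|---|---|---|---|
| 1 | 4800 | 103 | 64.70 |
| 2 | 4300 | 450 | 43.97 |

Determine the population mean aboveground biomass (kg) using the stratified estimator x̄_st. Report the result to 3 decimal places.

x̄_st ≈ 54.905

N = Σ N_h = 9100. Stratum weights W_h = N_h/N.
x̄_st = (4800·64.70 + 4300·43.97) / 9100 = 54.90451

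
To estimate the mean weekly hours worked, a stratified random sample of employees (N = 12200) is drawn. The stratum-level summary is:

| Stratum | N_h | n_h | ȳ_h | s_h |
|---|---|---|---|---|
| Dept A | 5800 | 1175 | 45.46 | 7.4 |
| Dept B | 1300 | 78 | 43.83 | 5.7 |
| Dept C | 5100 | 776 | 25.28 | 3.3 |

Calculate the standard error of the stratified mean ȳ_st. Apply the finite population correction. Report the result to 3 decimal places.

SE(ȳ_st) ≈ 0.122

V̂(ȳ_st) = Σ W_h² (1 − n_h/N_h) s_h²/n_h, with W_h = N_h/N and N = 12200:
  stratum Dept A: (5800/12200)²·(1 − 1175/5800)·7.4²/1175 = 0.00839935
  stratum Dept B: (1300/12200)²·(1 − 78/1300)·5.7²/78 = 0.0044458
  stratum Dept C: (5100/12200)²·(1 − 776/5100)·3.3²/776 = 0.00207923
V̂(ȳ_st) = 0.0149244
SE(ȳ_st) = √0.0149244 = 0.122165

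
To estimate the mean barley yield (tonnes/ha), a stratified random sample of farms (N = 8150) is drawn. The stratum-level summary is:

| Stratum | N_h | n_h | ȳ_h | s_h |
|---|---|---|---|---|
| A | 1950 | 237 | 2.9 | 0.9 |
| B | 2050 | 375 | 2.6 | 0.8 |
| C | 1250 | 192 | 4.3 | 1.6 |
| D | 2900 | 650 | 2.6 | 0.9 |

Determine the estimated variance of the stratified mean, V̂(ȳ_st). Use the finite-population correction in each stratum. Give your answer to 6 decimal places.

V̂(ȳ_st) = Σ W_h² (1 − n_h/N_h) s_h²/n_h, with W_h = N_h/N and N = 8150:
  stratum A: (1950/8150)²·(1 − 237/1950)·0.9²/237 = 0.000171875
  stratum B: (2050/8150)²·(1 − 375/2050)·0.8²/375 = 8.82271e-05
  stratum C: (1250/8150)²·(1 − 192/1250)·1.6²/192 = 0.000265472
  stratum D: (2900/8150)²·(1 − 650/2900)·0.9²/650 = 0.000122416
V̂(ȳ_st) = 0.00064799

V̂(ȳ_st) ≈ 0.000648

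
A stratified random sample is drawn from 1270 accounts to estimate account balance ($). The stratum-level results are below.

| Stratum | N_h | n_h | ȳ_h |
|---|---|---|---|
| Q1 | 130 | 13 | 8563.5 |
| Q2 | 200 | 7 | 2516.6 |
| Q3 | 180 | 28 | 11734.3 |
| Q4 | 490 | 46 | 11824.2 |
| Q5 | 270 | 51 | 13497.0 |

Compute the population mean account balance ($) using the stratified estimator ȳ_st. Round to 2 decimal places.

ȳ_st ≈ 10367.56

N = Σ N_h = 1270. Stratum weights W_h = N_h/N.
ȳ_st = (130·8563.5 + 200·2516.6 + 180·11734.3 + 490·11824.2 + 270·13497.0) / 1270 = 10367.5567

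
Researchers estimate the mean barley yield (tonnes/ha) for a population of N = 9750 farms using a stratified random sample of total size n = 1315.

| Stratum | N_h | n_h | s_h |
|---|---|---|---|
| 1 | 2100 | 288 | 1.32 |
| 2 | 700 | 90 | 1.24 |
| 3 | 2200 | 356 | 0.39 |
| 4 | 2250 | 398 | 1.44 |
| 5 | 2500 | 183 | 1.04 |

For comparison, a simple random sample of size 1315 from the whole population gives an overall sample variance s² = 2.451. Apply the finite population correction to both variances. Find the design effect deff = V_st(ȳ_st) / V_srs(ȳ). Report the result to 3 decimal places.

deff ≈ 0.574

V̂(ȳ_st) = Σ W_h² (1 − n_h/N_h) s_h²/n_h, with W_h = N_h/N and N = 9750:
  stratum 1: (2100/9750)²·(1 − 288/2100)·1.32²/288 = 0.000242172
  stratum 2: (700/9750)²·(1 − 90/700)·1.24²/90 = 7.67396e-05
  stratum 3: (2200/9750)²·(1 − 356/2200)·0.39²/356 = 1.82328e-05
  stratum 4: (2250/9750)²·(1 − 398/2250)·1.44²/398 = 0.000228379
  stratum 5: (2500/9750)²·(1 − 183/2500)·1.04²/183 = 0.000360141
V_st = 0.000925664
V_srs = (1 − 1315/9750)·2.451/1315 = 0.00161249
deff = V_st / V_srs = 0.000925664/0.00161249 = 0.5741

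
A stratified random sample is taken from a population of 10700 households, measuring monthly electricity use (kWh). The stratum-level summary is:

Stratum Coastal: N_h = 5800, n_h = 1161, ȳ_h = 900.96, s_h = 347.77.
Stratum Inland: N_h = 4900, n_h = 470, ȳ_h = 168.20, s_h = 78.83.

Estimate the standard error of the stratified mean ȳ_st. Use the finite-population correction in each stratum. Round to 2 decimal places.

SE(ȳ_st) ≈ 5.20

V̂(ȳ_st) = Σ W_h² (1 − n_h/N_h) s_h²/n_h, with W_h = N_h/N and N = 10700:
  stratum Coastal: (5800/10700)²·(1 − 1161/5800)·347.77²/1161 = 24.4814
  stratum Inland: (4900/10700)²·(1 − 470/4900)·78.83²/470 = 2.50679
V̂(ȳ_st) = 26.9882
SE(ȳ_st) = √26.9882 = 5.19502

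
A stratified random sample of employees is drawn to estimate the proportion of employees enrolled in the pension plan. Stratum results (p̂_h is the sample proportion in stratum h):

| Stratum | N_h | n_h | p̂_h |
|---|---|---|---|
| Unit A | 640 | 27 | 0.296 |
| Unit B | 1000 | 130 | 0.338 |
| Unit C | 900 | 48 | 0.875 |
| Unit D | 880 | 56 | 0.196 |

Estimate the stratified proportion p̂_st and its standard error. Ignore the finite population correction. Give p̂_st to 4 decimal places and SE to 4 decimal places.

p̂_st ≈ 0.4349, SE ≈ 0.0279

N = 3420; stratum weights W_h = N_h/N.
p̂_st = Σ W_h p̂_h = (640·0.296 + 1000·0.338 + 900·0.875 + 880·0.196)/3420 = 0.43492
V̂(p̂_st) = Σ W_h² p̂_h(1−p̂_h)/(n_h−1):
  stratum Unit A: (640/3420)²·0.296·0.704/26 = 0.000280672
  stratum Unit B: (1000/3420)²·0.338·0.662/129 = 0.000148297
  stratum Unit C: (900/3420)²·0.875·0.125/47 = 0.000161158
  stratum Unit D: (880/3420)²·0.196·0.804/55 = 0.000189698
V̂(p̂_st) = 0.000779825; SE = √V̂ = 0.0279254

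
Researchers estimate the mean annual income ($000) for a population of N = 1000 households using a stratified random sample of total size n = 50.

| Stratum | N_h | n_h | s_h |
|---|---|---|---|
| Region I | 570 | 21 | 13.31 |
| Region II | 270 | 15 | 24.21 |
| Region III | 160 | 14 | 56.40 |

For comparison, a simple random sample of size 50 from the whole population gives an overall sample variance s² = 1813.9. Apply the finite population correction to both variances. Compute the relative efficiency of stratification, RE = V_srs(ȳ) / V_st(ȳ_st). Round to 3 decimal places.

RE ≈ 3.240

V̂(ȳ_st) = Σ W_h² (1 − n_h/N_h) s_h²/n_h, with W_h = N_h/N and N = 1000:
  stratum Region I: (570/1000)²·(1 − 21/570)·13.31²/21 = 2.63988
  stratum Region II: (270/1000)²·(1 − 15/270)·24.21²/15 = 2.69031
  stratum Region III: (160/1000)²·(1 − 14/160)·56.40²/14 = 5.30766
V_st = 10.6378
V_srs = (1 − 50/1000)·1813.9/50 = 34.4641
Relative efficiency = V_srs / V_st = 34.4641/10.6378 = 3.2398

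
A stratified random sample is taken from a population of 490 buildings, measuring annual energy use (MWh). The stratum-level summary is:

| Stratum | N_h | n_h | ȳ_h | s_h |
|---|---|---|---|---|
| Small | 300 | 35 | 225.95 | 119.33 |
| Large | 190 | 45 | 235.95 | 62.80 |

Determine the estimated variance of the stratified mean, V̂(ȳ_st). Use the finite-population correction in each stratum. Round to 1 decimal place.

V̂(ȳ_st) ≈ 144.8

V̂(ȳ_st) = Σ W_h² (1 − n_h/N_h) s_h²/n_h, with W_h = N_h/N and N = 490:
  stratum Small: (300/490)²·(1 − 35/300)·119.33²/35 = 134.712
  stratum Large: (190/490)²·(1 − 45/190)·62.80²/45 = 10.0563
V̂(ȳ_st) = 144.768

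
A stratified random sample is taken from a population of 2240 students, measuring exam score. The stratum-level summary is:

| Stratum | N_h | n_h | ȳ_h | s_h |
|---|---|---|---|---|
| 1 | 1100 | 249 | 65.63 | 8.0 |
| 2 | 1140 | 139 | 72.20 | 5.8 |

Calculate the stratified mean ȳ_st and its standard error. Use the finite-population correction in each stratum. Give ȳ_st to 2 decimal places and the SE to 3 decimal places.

ȳ_st = Σ W_h ȳ_h = (1100·65.63 + 1140·72.20)/2240 = 68.97366
V̂(ȳ_st) = Σ W_h² (1 − n_h/N_h) s_h²/n_h, with W_h = N_h/N and N = 2240:
  stratum 1: (1100/2240)²·(1 − 249/1100)·8.0²/249 = 0.047952
  stratum 2: (1140/2240)²·(1 − 139/1140)·5.8²/139 = 0.0550407
V̂(ȳ_st) = 0.102993
SE(ȳ_st) = √0.102993 = 0.320925

ȳ_st ≈ 68.97, SE ≈ 0.321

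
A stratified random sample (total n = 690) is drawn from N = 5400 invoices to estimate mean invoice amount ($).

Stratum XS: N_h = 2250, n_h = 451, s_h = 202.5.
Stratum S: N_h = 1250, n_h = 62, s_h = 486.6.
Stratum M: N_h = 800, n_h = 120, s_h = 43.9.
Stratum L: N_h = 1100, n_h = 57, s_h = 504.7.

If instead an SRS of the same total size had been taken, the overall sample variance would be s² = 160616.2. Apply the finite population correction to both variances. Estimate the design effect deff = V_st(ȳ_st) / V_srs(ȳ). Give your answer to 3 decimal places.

V̂(ȳ_st) = Σ W_h² (1 − n_h/N_h) s_h²/n_h, with W_h = N_h/N and N = 5400:
  stratum XS: (2250/5400)²·(1 − 451/2250)·202.5²/451 = 12.6212
  stratum S: (1250/5400)²·(1 − 62/1250)·486.6²/62 = 194.487
  stratum M: (800/5400)²·(1 − 120/800)·43.9²/120 = 0.299612
  stratum L: (1100/5400)²·(1 − 57/1100)·504.7²/57 = 175.825
V_st = 383.233
V_srs = (1 − 690/5400)·160616.2/690 = 203.033
deff = V_st / V_srs = 383.233/203.033 = 1.8875

deff ≈ 1.888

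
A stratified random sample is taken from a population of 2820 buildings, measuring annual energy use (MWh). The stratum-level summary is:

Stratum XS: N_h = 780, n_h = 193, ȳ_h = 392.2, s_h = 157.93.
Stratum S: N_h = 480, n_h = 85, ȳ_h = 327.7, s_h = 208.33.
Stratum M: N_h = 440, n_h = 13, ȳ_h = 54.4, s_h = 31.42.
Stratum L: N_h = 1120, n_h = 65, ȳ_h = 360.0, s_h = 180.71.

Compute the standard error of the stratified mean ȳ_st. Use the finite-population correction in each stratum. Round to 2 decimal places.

SE(ȳ_st) ≈ 9.80

V̂(ȳ_st) = Σ W_h² (1 − n_h/N_h) s_h²/n_h, with W_h = N_h/N and N = 2820:
  stratum XS: (780/2820)²·(1 − 193/780)·157.93²/193 = 7.44057
  stratum S: (480/2820)²·(1 − 85/480)·208.33²/85 = 12.1738
  stratum M: (440/2820)²·(1 − 13/440)·31.42²/13 = 1.79412
  stratum L: (1120/2820)²·(1 − 65/1120)·180.71²/65 = 74.6489
V̂(ȳ_st) = 96.0573
SE(ȳ_st) = √96.0573 = 9.80088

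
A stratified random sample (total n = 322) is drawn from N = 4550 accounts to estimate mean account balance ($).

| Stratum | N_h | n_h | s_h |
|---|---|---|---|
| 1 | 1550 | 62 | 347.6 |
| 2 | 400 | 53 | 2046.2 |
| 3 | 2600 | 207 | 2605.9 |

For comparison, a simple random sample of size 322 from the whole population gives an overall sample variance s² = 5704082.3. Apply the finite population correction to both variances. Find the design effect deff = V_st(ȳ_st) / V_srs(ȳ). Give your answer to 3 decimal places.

deff ≈ 0.644

V̂(ȳ_st) = Σ W_h² (1 − n_h/N_h) s_h²/n_h, with W_h = N_h/N and N = 4550:
  stratum 1: (1550/4550)²·(1 − 62/1550)·347.6²/62 = 217.11
  stratum 2: (400/4550)²·(1 − 53/400)·2046.2²/53 = 529.648
  stratum 3: (2600/4550)²·(1 − 207/2600)·2605.9²/207 = 9859.13
V_st = 10605.9
V_srs = (1 − 322/4550)·5704082.3/322 = 16460.9
deff = V_st / V_srs = 10605.9/16460.9 = 0.6443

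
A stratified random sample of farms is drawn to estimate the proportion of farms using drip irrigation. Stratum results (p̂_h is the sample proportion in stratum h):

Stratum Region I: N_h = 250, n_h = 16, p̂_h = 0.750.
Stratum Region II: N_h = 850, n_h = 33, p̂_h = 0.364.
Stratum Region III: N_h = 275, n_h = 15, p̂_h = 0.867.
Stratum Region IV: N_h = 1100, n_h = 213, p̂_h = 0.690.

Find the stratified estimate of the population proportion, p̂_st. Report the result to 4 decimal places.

p̂_st ≈ 0.6038

N = 2475; stratum weights W_h = N_h/N.
p̂_st = Σ W_h p̂_h = (250·0.750 + 850·0.364 + 275·0.867 + 1100·0.690)/2475 = 0.60377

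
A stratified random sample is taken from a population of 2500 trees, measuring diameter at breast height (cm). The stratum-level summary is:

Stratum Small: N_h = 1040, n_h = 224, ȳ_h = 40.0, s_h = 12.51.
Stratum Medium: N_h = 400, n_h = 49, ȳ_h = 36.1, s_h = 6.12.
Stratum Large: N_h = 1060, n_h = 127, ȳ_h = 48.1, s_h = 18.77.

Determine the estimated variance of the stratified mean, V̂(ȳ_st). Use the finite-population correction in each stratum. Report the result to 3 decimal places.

V̂(ȳ_st) ≈ 0.551

V̂(ȳ_st) = Σ W_h² (1 − n_h/N_h) s_h²/n_h, with W_h = N_h/N and N = 2500:
  stratum Small: (1040/2500)²·(1 − 224/1040)·12.51²/224 = 0.0948659
  stratum Medium: (400/2500)²·(1 − 49/400)·6.12²/49 = 0.0171709
  stratum Large: (1060/2500)²·(1 − 127/1060)·18.77²/127 = 0.438967
V̂(ȳ_st) = 0.551004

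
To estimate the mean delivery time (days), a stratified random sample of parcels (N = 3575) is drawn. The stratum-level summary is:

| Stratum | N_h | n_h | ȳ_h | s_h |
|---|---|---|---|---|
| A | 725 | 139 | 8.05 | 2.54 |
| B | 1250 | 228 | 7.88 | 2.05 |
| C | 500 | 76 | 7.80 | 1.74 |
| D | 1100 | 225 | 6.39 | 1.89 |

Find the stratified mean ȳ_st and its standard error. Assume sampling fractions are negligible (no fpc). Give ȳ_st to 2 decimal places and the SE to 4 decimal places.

ȳ_st ≈ 7.44, SE ≈ 0.0803

ȳ_st = Σ W_h ȳ_h = (725·8.05 + 1250·7.88 + 500·7.80 + 1100·6.39)/3575 = 7.44483
V̂(ȳ_st) = Σ W_h² s_h²/n_h, with W_h = N_h/N and N = 3575:
  stratum A: (725/3575)²·2.54²/139 = 0.00190887
  stratum B: (1250/3575)²·2.05²/228 = 0.00225341
  stratum C: (500/3575)²·1.74²/76 = 0.000779243
  stratum D: (1100/3575)²·1.89²/225 = 0.00150305
V̂(ȳ_st) = 0.00644458
SE(ȳ_st) = √0.00644458 = 0.0802781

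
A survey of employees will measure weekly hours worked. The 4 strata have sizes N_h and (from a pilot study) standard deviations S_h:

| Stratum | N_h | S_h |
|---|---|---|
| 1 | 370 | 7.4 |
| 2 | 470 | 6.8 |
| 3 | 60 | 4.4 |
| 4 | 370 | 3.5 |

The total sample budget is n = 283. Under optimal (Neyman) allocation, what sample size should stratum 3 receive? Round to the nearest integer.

10

Neyman allocation: n_h = n · N_h S_h / Σ N_i S_i, with n = 283.
  stratum 1: N_h·S_h = 370·7.4 = 2738.00
  stratum 2: N_h·S_h = 470·6.8 = 3196.00
  stratum 3: N_h·S_h = 60·4.4 = 264.00
  stratum 4: N_h·S_h = 370·3.5 = 1295.00
Σ N_h S_h = 7493.00
n for stratum 3 = 283·264.00/7493.00 = 9.971 → 10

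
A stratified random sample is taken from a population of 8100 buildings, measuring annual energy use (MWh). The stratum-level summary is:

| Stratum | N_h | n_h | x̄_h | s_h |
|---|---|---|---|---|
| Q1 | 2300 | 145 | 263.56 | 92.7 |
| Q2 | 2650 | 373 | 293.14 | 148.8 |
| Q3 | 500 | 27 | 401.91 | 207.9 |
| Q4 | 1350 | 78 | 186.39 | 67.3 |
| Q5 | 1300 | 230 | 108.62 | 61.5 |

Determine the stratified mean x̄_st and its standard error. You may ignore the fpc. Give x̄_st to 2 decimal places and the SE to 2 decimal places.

x̄_st = Σ W_h x̄_h = (2300·263.56 + 2650·293.14 + 500·401.91 + 1350·186.39 + 1300·108.62)/8100 = 244.04895
V̂(x̄_st) = Σ W_h² s_h²/n_h, with W_h = N_h/N and N = 8100:
  stratum Q1: (2300/8100)²·92.7²/145 = 4.77834
  stratum Q2: (2650/8100)²·148.8²/373 = 6.35358
  stratum Q3: (500/8100)²·207.9²/27 = 6.09979
  stratum Q4: (1350/8100)²·67.3²/78 = 1.613
  stratum Q5: (1300/8100)²·61.5²/230 = 0.423584
V̂(x̄_st) = 19.2683
SE(x̄_st) = √19.2683 = 4.38957

x̄_st ≈ 244.05, SE ≈ 4.39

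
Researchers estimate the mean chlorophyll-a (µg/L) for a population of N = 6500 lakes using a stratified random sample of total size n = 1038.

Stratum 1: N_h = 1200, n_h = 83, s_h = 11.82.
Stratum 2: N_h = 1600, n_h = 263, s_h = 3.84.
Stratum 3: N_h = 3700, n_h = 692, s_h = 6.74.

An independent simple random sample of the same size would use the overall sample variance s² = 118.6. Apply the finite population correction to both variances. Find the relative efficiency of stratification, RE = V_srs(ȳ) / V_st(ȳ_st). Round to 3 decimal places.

V̂(ȳ_st) = Σ W_h² (1 − n_h/N_h) s_h²/n_h, with W_h = N_h/N and N = 6500:
  stratum 1: (1200/6500)²·(1 − 83/1200)·11.82²/83 = 0.0534029
  stratum 2: (1600/6500)²·(1 − 263/1600)·3.84²/263 = 0.00283878
  stratum 3: (3700/6500)²·(1 − 692/3700)·6.74²/692 = 0.0172928
V_st = 0.0735345
V_srs = (1 − 1038/6500)·118.6/1038 = 0.096012
Relative efficiency = V_srs / V_st = 0.096012/0.0735345 = 1.3057

RE ≈ 1.306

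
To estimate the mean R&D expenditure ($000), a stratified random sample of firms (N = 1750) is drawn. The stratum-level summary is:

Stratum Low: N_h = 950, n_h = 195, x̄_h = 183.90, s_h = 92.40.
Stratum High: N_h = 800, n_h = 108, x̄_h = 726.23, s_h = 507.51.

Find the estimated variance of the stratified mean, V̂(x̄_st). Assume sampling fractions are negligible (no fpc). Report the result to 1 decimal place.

V̂(x̄_st) = Σ W_h² s_h²/n_h, with W_h = N_h/N and N = 1750:
  stratum Low: (950/1750)²·92.40²/195 = 12.9027
  stratum High: (800/1750)²·507.51²/108 = 498.39
V̂(x̄_st) = 511.293

V̂(x̄_st) ≈ 511.3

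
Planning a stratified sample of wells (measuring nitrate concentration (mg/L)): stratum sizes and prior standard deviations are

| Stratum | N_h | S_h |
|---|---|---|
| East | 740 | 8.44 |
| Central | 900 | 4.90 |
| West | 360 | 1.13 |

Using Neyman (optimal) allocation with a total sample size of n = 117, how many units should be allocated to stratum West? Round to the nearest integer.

Neyman allocation: n_h = n · N_h S_h / Σ N_i S_i, with n = 117.
  stratum East: N_h·S_h = 740·8.44 = 6245.60
  stratum Central: N_h·S_h = 900·4.90 = 4410.00
  stratum West: N_h·S_h = 360·1.13 = 406.80
Σ N_h S_h = 11062.40
n for stratum West = 117·406.80/11062.40 = 4.302 → 4

4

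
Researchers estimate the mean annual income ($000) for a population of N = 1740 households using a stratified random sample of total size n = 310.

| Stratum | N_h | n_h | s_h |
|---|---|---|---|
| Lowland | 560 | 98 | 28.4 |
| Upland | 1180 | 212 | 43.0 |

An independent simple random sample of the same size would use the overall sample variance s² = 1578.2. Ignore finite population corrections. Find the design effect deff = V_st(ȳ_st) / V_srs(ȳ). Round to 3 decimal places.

V̂(ȳ_st) = Σ W_h² s_h²/n_h, with W_h = N_h/N and N = 1740:
  stratum Lowland: (560/1740)²·28.4²/98 = 0.852488
  stratum Upland: (1180/1740)²·43.0²/212 = 4.01113
V_st = 4.86362
V_srs = s²/n = 1578.2/310 = 5.09097
deff = V_st / V_srs = 4.86362/5.09097 = 0.9553

deff ≈ 0.955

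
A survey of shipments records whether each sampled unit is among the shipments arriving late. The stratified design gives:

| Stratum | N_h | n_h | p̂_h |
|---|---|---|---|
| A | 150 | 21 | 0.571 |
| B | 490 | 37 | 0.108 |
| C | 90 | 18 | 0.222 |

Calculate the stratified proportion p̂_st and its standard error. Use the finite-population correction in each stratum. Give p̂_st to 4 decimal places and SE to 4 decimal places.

p̂_st ≈ 0.2172, SE ≈ 0.0410

N = 730; stratum weights W_h = N_h/N.
p̂_st = Σ W_h p̂_h = (150·0.571 + 490·0.108 + 90·0.222)/730 = 0.21719
V̂(p̂_st) = Σ W_h² (1 − n_h/N_h) p̂_h(1−p̂_h)/(n_h−1):
  stratum A: (150/730)²·(1 − 21/150)·0.571·0.429/20 = 0.000444732
  stratum B: (490/730)²·(1 − 37/490)·0.108·0.892/36 = 0.00111464
  stratum C: (90/730)²·(1 − 18/90)·0.222·0.778/17 = 0.000123542
V̂(p̂_st) = 0.00168291; SE = √V̂ = 0.0410233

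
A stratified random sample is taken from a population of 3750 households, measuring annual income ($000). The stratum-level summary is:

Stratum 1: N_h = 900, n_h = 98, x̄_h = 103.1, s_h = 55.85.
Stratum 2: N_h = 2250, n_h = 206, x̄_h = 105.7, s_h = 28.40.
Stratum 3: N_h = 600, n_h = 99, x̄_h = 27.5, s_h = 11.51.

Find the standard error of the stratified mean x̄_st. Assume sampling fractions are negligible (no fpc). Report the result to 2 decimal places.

V̂(x̄_st) = Σ W_h² s_h²/n_h, with W_h = N_h/N and N = 3750:
  stratum 1: (900/3750)²·55.85²/98 = 1.83334
  stratum 2: (2250/3750)²·28.40²/206 = 1.40952
  stratum 3: (600/3750)²·11.51²/99 = 0.0342575
V̂(x̄_st) = 3.27712
SE(x̄_st) = √3.27712 = 1.81028

SE(x̄_st) ≈ 1.81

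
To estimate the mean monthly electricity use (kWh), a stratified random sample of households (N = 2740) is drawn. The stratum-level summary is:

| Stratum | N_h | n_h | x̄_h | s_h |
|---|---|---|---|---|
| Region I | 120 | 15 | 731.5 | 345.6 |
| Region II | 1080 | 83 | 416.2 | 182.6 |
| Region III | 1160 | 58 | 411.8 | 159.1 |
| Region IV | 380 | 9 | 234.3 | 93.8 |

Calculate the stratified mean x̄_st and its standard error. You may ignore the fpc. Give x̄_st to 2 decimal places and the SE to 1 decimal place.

x̄_st ≈ 402.92, SE ≈ 13.2

x̄_st = Σ W_h x̄_h = (120·731.5 + 1080·416.2 + 1160·411.8 + 380·234.3)/2740 = 402.91898
V̂(x̄_st) = Σ W_h² s_h²/n_h, with W_h = N_h/N and N = 2740:
  stratum Region I: (120/2740)²·345.6²/15 = 15.2728
  stratum Region II: (1080/2740)²·182.6²/83 = 62.4122
  stratum Region III: (1160/2740)²·159.1²/58 = 78.2217
  stratum Region IV: (380/2740)²·93.8²/9 = 18.8031
V̂(x̄_st) = 174.71
SE(x̄_st) = √174.71 = 13.2178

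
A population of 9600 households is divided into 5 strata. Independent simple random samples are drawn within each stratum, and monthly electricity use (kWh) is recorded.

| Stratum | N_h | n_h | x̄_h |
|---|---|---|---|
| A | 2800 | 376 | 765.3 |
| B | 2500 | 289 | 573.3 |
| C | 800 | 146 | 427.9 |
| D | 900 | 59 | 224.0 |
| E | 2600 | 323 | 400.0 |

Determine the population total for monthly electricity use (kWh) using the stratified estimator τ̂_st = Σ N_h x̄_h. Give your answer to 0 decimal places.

τ̂_st ≈ 5160010

τ̂_st = Σ N_h x̄_h = 2800·765.3 + 2500·573.3 + 800·427.9 + 900·224.0 + 2600·400.0 = 5160010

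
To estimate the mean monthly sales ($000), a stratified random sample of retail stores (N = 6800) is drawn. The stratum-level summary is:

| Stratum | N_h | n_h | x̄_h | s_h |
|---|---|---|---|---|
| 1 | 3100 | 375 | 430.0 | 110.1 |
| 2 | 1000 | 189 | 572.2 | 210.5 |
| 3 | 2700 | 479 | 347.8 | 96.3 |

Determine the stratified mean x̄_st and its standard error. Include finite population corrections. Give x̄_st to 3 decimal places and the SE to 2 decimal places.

x̄_st = Σ W_h x̄_h = (3100·430.0 + 1000·572.2 + 2700·347.8)/6800 = 418.27353
V̂(x̄_st) = Σ W_h² (1 − n_h/N_h) s_h²/n_h, with W_h = N_h/N and N = 6800:
  stratum 1: (3100/6800)²·(1 − 375/3100)·110.1²/375 = 5.90546
  stratum 2: (1000/6800)²·(1 − 189/1000)·210.5²/189 = 4.11193
  stratum 3: (2700/6800)²·(1 − 479/2700)·96.3²/479 = 2.5108
V̂(x̄_st) = 12.5282
SE(x̄_st) = √12.5282 = 3.53952

x̄_st ≈ 418.274, SE ≈ 3.54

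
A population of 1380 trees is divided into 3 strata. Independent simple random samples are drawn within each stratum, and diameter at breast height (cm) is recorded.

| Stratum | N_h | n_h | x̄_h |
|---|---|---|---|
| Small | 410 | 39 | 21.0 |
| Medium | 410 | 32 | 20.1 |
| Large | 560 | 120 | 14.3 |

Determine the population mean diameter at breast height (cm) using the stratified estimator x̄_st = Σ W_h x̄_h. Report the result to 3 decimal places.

x̄_st ≈ 18.014

N = Σ N_h = 1380. Stratum weights W_h = N_h/N.
x̄_st = (410·21.0 + 410·20.1 + 560·14.3) / 1380 = 18.01377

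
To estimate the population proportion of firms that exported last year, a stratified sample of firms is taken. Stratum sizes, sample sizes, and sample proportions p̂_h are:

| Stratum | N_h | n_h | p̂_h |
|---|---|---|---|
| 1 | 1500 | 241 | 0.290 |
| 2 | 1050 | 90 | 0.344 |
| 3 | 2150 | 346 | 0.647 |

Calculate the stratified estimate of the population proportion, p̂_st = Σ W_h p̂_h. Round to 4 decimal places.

p̂_st ≈ 0.4654

N = 4700; stratum weights W_h = N_h/N.
p̂_st = Σ W_h p̂_h = (1500·0.290 + 1050·0.344 + 2150·0.647)/4700 = 0.46537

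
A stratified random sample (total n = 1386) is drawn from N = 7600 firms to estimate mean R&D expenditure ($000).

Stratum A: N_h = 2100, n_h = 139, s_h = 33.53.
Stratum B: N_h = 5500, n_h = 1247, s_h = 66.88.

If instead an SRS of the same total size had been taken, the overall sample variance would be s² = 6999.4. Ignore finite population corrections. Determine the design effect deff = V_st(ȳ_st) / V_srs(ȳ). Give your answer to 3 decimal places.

V̂(ȳ_st) = Σ W_h² s_h²/n_h, with W_h = N_h/N and N = 7600:
  stratum A: (2100/7600)²·33.53²/139 = 0.617538
  stratum B: (5500/7600)²·66.88²/1247 = 1.87856
V_st = 2.49609
V_srs = s²/n = 6999.4/1386 = 5.05007
deff = V_st / V_srs = 2.49609/5.05007 = 0.4943

deff ≈ 0.494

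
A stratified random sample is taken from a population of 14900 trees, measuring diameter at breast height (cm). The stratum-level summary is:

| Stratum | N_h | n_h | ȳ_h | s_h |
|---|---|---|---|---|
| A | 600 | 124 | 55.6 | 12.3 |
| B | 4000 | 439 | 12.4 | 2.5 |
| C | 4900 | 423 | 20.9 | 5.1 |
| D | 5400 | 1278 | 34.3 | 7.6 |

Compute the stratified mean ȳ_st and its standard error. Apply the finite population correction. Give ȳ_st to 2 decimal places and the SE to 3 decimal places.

ȳ_st ≈ 24.87, SE ≈ 0.114

ȳ_st = Σ W_h ȳ_h = (600·55.6 + 4000·12.4 + 4900·20.9 + 5400·34.3)/14900 = 24.87181
V̂(ȳ_st) = Σ W_h² (1 − n_h/N_h) s_h²/n_h, with W_h = N_h/N and N = 14900:
  stratum A: (600/14900)²·(1 − 124/600)·12.3²/124 = 0.00156955
  stratum B: (4000/14900)²·(1 − 439/4000)·2.5²/439 = 0.000913429
  stratum C: (4900/14900)²·(1 − 423/4900)·5.1²/423 = 0.0060759
  stratum D: (5400/14900)²·(1 − 1278/5400)·7.6²/1278 = 0.00453133
V̂(ȳ_st) = 0.0130902
SE(ȳ_st) = √0.0130902 = 0.114412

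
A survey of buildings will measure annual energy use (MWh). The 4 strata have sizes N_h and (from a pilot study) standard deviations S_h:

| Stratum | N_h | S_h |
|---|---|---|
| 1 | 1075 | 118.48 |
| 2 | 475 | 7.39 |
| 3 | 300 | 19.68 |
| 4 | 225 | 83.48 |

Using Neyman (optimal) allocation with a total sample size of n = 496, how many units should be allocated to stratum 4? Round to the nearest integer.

Neyman allocation: n_h = n · N_h S_h / Σ N_i S_i, with n = 496.
  stratum 1: N_h·S_h = 1075·118.48 = 127366.00
  stratum 2: N_h·S_h = 475·7.39 = 3510.25
  stratum 3: N_h·S_h = 300·19.68 = 5904.00
  stratum 4: N_h·S_h = 225·83.48 = 18783.00
Σ N_h S_h = 155563.25
n for stratum 4 = 496·18783.00/155563.25 = 59.888 → 60

60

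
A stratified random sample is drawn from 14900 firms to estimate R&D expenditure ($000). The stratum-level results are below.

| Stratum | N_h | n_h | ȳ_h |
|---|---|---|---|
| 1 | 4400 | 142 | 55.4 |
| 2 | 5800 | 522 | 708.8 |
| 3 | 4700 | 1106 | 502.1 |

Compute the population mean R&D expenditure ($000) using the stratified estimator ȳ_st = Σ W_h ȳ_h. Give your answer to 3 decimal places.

ȳ_st ≈ 450.649

N = Σ N_h = 14900. Stratum weights W_h = N_h/N.
ȳ_st = (4400·55.4 + 5800·708.8 + 4700·502.1) / 14900 = 450.64899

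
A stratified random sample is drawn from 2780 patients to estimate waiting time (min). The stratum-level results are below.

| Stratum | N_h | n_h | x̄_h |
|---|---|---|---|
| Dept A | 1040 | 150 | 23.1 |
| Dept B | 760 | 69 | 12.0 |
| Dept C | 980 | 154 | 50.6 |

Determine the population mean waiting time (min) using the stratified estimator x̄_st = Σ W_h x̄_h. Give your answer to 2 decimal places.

N = Σ N_h = 2780. Stratum weights W_h = N_h/N.
x̄_st = (1040·23.1 + 760·12.0 + 980·50.6) / 2780 = 29.7597

x̄_st ≈ 29.76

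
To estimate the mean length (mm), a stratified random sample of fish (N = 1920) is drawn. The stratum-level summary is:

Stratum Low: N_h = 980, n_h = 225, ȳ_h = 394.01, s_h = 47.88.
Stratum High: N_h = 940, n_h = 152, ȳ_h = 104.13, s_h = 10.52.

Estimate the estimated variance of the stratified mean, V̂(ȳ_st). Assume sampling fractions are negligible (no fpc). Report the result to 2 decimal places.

V̂(ȳ_st) ≈ 2.83

V̂(ȳ_st) = Σ W_h² s_h²/n_h, with W_h = N_h/N and N = 1920:
  stratum Low: (980/1920)²·47.88²/225 = 2.65446
  stratum High: (940/1920)²·10.52²/152 = 0.174518
V̂(ȳ_st) = 2.82897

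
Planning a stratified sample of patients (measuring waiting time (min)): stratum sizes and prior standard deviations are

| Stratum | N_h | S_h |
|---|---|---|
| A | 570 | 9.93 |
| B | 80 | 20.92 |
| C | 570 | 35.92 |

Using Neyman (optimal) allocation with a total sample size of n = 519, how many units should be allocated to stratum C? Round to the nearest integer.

Neyman allocation: n_h = n · N_h S_h / Σ N_i S_i, with n = 519.
  stratum A: N_h·S_h = 570·9.93 = 5660.10
  stratum B: N_h·S_h = 80·20.92 = 1673.60
  stratum C: N_h·S_h = 570·35.92 = 20474.40
Σ N_h S_h = 27808.10
n for stratum C = 519·20474.40/27808.10 = 382.127 → 382

382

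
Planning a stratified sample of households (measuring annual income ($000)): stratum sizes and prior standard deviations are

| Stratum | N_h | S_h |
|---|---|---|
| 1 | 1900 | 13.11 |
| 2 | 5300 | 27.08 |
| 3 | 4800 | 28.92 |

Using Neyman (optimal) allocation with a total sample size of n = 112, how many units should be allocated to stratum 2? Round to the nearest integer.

52

Neyman allocation: n_h = n · N_h S_h / Σ N_i S_i, with n = 112.
  stratum 1: N_h·S_h = 1900·13.11 = 24909.00
  stratum 2: N_h·S_h = 5300·27.08 = 143524.00
  stratum 3: N_h·S_h = 4800·28.92 = 138816.00
Σ N_h S_h = 307249.00
n for stratum 2 = 112·143524.00/307249.00 = 52.318 → 52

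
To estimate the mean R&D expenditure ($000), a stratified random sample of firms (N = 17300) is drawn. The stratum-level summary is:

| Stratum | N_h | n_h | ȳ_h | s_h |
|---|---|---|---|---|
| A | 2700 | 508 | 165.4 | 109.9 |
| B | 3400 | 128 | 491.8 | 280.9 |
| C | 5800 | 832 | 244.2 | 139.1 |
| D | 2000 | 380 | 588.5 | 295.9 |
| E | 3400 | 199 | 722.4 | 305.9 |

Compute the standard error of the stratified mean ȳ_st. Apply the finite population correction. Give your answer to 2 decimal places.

V̂(ȳ_st) = Σ W_h² (1 − n_h/N_h) s_h²/n_h, with W_h = N_h/N and N = 17300:
  stratum A: (2700/17300)²·(1 − 508/2700)·109.9²/508 = 0.470158
  stratum B: (3400/17300)²·(1 − 128/3400)·280.9²/128 = 22.9136
  stratum C: (5800/17300)²·(1 − 832/5800)·139.1²/832 = 2.23897
  stratum D: (2000/17300)²·(1 − 380/2000)·295.9²/380 = 2.49436
  stratum E: (3400/17300)²·(1 − 199/3400)·305.9²/199 = 17.0993
V̂(ȳ_st) = 45.2164
SE(ȳ_st) = √45.2164 = 6.72431

SE(ȳ_st) ≈ 6.72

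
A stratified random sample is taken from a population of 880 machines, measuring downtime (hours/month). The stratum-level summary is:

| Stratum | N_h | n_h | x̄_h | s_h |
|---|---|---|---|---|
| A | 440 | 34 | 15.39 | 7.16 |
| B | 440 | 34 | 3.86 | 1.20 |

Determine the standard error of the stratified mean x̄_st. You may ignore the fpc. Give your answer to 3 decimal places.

V̂(x̄_st) = Σ W_h² s_h²/n_h, with W_h = N_h/N and N = 880:
  stratum A: (440/880)²·7.16²/34 = 0.376953
  stratum B: (440/880)²·1.20²/34 = 0.0105882
V̂(x̄_st) = 0.387541
SE(x̄_st) = √0.387541 = 0.622528

SE(x̄_st) ≈ 0.623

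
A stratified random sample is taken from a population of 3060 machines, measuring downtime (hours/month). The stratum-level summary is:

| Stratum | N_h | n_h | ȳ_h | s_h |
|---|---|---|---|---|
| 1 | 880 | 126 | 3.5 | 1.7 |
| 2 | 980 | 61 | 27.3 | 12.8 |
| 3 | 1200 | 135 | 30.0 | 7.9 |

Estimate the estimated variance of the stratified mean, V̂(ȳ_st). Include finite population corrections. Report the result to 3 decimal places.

V̂(ȳ_st) = Σ W_h² (1 − n_h/N_h) s_h²/n_h, with W_h = N_h/N and N = 3060:
  stratum 1: (880/3060)²·(1 − 126/880)·1.7²/126 = 0.00162532
  stratum 2: (980/3060)²·(1 − 61/980)·12.8²/61 = 0.258338
  stratum 3: (1200/3060)²·(1 − 135/1200)·7.9²/135 = 0.063097
V̂(ȳ_st) = 0.323061

V̂(ȳ_st) ≈ 0.323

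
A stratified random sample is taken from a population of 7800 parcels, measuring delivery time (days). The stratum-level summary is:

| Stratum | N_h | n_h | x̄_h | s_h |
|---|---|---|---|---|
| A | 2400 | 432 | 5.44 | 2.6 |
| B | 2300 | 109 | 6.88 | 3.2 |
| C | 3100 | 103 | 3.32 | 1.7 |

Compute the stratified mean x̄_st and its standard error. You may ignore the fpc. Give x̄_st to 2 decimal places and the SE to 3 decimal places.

x̄_st ≈ 5.02, SE ≈ 0.119

x̄_st = Σ W_h x̄_h = (2400·5.44 + 2300·6.88 + 3100·3.32)/7800 = 5.02205
V̂(x̄_st) = Σ W_h² s_h²/n_h, with W_h = N_h/N and N = 7800:
  stratum A: (2400/7800)²·2.6²/432 = 0.00148148
  stratum B: (2300/7800)²·3.2²/109 = 0.00816846
  stratum C: (3100/7800)²·1.7²/103 = 0.00443195
V̂(x̄_st) = 0.0140819
SE(x̄_st) = √0.0140819 = 0.118667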